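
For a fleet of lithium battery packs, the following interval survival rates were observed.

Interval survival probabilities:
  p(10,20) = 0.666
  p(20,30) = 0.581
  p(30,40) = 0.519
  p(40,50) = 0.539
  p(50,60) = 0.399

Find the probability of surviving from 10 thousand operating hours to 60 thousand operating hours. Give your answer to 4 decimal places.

0.0432

Chaining the interval survival probabilities: 0.666 × 0.581 × 0.519 × 0.539 × 0.399.
= 0.043190.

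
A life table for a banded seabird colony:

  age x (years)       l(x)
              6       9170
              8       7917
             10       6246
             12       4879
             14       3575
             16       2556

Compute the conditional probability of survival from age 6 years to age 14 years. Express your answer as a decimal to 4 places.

The conditional survival probability is l(14)/l(6) = 3575/9170 = 0.389858.

0.3899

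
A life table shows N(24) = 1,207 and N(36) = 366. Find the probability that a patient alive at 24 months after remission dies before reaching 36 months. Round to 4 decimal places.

P(die before 36 | alive at 24) = 1 − N(36)/N(24) = 1 − 366/1,207 = (841)/1,207 = 0.696769.

0.6968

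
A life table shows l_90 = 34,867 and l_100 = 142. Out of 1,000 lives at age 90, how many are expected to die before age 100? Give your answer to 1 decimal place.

The relevant probability is 1 − 142/34,867 = 0.995927.
Expected number = 1,000 × 0.995927 = 995.9.

995.9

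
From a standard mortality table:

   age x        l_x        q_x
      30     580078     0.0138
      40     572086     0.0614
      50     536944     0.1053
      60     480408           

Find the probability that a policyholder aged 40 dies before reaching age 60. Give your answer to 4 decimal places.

0.1603

P(die before 60 | alive at 40) = 1 − l_60/l_40 = 1 − 480408/572086 = (91678)/572086 = 0.160252.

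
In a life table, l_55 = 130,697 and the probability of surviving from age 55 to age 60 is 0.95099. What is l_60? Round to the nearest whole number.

124292

l_60 = l_55 × p = 130,697 × 0.95099 = 124292.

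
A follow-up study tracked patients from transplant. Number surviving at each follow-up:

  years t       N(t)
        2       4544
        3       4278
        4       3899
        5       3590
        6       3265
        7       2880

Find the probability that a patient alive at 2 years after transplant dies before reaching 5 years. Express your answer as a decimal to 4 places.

P(die before 5 | alive at 2) = 1 − N(5)/N(2) = 1 − 3590/4544 = (954)/4544 = 0.209947.

0.2099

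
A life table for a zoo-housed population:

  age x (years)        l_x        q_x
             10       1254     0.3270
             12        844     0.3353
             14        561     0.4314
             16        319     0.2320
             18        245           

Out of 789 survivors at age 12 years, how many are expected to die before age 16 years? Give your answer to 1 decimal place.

The relevant probability is 1 − 319/844 = 0.622038.
Expected number = 789 × 0.622038 = 490.8.

490.8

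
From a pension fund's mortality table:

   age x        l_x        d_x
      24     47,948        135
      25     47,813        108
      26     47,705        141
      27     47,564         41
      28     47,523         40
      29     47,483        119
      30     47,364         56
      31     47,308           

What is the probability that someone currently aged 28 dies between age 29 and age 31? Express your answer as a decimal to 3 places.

We want 1|2q28 = (l_29 − l_31)/l_28.
This is the probability of reaching 29 but not 31, conditional on being alive at 28: (l_29 − l_31) / l_28.
= (47,483 − 47,308) / 47,523 = 175 / 47,523 = 0.003682.

0.004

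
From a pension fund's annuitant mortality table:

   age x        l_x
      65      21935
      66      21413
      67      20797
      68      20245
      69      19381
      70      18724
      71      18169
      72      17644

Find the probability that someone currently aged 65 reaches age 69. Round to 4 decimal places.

The conditional survival probability is l_69/l_65 = 19381/21935 = 0.883565.

0.8836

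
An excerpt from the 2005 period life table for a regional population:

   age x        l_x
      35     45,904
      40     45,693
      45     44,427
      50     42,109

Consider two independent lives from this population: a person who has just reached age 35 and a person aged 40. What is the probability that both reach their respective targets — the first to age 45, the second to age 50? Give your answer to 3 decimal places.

0.892

p₁ = l_45/l_35 = 44,427/45,904 = 0.967824; p₂ = l_50/l_40 = 42,109/45,693 = 0.921563.
P(both) = p₁ × p₂ = 0.967824 × 0.921563 = 0.891911.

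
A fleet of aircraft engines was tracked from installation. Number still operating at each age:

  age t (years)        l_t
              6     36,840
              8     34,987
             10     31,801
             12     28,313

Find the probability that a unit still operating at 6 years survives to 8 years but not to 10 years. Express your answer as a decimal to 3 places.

0.086

This is the probability of reaching 8 but not 10, conditional on being operational at 6: (l_8 − l_10) / l_6.
= (34,987 − 31,801) / 36,840 = 3,186 / 36,840 = 0.086482.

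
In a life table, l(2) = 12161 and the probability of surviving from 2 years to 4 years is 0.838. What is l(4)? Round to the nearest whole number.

l(4) = l(2) × p = 12161 × 0.838 = 10191.

10191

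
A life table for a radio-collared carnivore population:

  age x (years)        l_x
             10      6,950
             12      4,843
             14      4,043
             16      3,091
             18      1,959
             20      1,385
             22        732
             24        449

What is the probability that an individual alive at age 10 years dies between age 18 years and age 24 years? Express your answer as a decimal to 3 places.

This is the probability of reaching 18 but not 24, conditional on being alive at 10: (l_18 − l_24) / l_10.
= (1,959 − 449) / 6,950 = 1,510 / 6,950 = 0.217266.

0.217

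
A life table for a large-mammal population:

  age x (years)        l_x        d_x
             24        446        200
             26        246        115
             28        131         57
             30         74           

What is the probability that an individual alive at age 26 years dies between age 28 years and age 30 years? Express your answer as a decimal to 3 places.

0.232

This is the probability of reaching 28 but not 30, conditional on being alive at 26: (l_28 − l_30) / l_26.
= (131 − 74) / 246 = 57 / 246 = 0.231707.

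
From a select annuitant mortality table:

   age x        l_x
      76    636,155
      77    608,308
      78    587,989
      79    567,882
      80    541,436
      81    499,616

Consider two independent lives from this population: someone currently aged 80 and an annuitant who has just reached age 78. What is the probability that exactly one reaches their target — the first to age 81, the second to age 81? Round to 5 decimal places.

0.20432

p₁ = l_81/l_80 = 499,616/541,436 = 0.922761; p₂ = l_81/l_78 = 499,616/587,989 = 0.849703.
P(exactly one) = p₁(1−p₂) + (1−p₁)p₂ = 0.138688 + 0.065630 = 0.204318.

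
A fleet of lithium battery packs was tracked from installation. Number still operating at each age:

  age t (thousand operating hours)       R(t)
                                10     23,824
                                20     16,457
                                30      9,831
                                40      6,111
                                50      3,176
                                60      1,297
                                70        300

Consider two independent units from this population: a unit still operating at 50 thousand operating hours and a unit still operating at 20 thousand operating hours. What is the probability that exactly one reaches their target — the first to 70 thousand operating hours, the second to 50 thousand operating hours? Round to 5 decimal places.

0.25099

p₁ = R(70)/R(50) = 300/3,176 = 0.094458; p₂ = R(50)/R(20) = 3,176/16,457 = 0.192988.
P(exactly one) = p₁(1−p₂) + (1−p₁)p₂ = 0.076229 + 0.174759 = 0.250987.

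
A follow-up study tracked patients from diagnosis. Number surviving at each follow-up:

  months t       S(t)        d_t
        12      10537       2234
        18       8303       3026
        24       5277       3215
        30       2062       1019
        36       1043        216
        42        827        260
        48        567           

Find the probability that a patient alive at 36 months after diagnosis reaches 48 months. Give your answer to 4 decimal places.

The conditional survival probability is S(48)/S(36) = 567/1043 = 0.543624.

0.5436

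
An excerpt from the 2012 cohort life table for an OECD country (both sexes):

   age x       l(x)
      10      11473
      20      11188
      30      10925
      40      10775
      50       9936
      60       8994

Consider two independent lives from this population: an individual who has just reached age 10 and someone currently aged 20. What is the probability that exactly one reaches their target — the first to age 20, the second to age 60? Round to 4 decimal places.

p₁ = l(20)/l(10) = 11188/11473 = 0.975159; p₂ = l(60)/l(20) = 8994/11188 = 0.803897.
P(exactly one) = p₁(1−p₂) + (1−p₁)p₂ = 0.191232 + 0.019970 = 0.211201.

0.2112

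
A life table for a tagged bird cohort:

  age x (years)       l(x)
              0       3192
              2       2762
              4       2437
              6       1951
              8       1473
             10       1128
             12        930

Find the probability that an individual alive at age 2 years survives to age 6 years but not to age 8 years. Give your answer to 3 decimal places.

This is the probability of reaching 6 but not 8, conditional on being alive at 2: (l(6) − l(8)) / l(2).
= (1951 − 1473) / 2762 = 478 / 2762 = 0.173063.

0.173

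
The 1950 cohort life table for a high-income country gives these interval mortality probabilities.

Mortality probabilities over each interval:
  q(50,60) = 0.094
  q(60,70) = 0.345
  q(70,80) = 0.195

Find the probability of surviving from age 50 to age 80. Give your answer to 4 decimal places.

0.4777

Chaining the interval survival probabilities: (1 − 0.094) × (1 − 0.345) × (1 − 0.195).
= 0.906 × 0.655 × 0.805 = 0.477711.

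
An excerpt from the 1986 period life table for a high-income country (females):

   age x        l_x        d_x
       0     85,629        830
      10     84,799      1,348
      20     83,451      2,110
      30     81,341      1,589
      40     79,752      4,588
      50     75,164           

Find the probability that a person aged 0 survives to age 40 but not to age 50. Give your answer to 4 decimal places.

This is the probability of reaching 40 but not 50, conditional on being alive at 0: (l_40 − l_50) / l_0.
= (79,752 − 75,164) / 85,629 = 4,588 / 85,629 = 0.053580.

0.0536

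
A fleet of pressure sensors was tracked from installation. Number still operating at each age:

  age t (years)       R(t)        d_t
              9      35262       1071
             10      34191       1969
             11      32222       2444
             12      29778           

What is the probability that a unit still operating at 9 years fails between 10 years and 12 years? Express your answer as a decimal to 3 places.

This is the probability of reaching 10 but not 12, conditional on being operational at 9: (R(10) − R(12)) / R(9).
= (34191 − 29778) / 35262 = 4413 / 35262 = 0.125149.

0.125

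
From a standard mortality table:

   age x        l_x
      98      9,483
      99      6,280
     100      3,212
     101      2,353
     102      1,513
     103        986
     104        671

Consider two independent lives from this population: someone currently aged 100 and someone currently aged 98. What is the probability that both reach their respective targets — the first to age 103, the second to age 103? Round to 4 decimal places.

0.0319

p₁ = l_103/l_100 = 986/3,212 = 0.306974; p₂ = l_103/l_98 = 986/9,483 = 0.103976.
P(both) = p₁ × p₂ = 0.306974 × 0.103976 = 0.031918.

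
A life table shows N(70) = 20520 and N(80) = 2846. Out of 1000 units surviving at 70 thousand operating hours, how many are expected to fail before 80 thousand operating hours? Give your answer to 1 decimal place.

The relevant probability is 1 − 2846/20520 = 0.861306.
Expected number = 1000 × 0.861306 = 861.3.

861.3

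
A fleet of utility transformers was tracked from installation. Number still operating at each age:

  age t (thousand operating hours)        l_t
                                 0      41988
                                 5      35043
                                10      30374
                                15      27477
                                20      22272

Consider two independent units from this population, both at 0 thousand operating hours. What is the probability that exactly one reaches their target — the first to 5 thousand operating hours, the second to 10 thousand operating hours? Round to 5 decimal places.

p₁ = l_5/l_0 = 35043/41988 = 0.834596; p₂ = l_10/l_0 = 30374/41988 = 0.723397.
P(exactly one) = p₁(1−p₂) + (1−p₁)p₂ = 0.230852 + 0.119653 = 0.350505.

0.35050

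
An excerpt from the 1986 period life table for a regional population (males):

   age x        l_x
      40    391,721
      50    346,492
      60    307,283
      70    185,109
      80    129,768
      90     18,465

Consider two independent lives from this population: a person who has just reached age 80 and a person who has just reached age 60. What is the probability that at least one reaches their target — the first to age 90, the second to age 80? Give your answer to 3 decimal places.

0.505

p₁ = l_90/l_80 = 18,465/129,768 = 0.142292; p₂ = l_80/l_60 = 129,768/307,283 = 0.422308.
P(at least one) = 1 − (1−p₁)(1−p₂) = 1 − 0.857708 × 0.577692 = 0.504509.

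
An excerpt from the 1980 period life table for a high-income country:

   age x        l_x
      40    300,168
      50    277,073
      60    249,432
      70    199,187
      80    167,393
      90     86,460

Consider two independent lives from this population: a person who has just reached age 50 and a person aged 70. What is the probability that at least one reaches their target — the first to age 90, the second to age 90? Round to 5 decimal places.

p₁ = l_90/l_50 = 86,460/277,073 = 0.312048; p₂ = l_90/l_70 = 86,460/199,187 = 0.434064.
P(at least one) = 1 − (1−p₁)(1−p₂) = 1 − 0.687952 × 0.565936 = 0.610663.

0.61066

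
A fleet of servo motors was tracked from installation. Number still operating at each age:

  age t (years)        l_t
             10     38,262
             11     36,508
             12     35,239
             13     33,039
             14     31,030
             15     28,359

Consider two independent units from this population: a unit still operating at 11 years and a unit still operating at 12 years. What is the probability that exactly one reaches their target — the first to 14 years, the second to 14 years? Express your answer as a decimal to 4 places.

0.2336

p₁ = l_14/l_11 = 31,030/36,508 = 0.849951; p₂ = l_14/l_12 = 31,030/35,239 = 0.880558.
P(exactly one) = p₁(1−p₂) + (1−p₁)p₂ = 0.101520 + 0.132127 = 0.233647.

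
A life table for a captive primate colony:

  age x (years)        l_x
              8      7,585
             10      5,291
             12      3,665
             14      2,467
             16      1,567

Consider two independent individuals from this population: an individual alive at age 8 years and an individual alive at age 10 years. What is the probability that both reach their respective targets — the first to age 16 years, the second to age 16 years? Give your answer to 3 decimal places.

0.061

p₁ = l_16/l_8 = 1,567/7,585 = 0.206592; p₂ = l_16/l_10 = 1,567/5,291 = 0.296163.
P(both) = p₁ × p₂ = 0.206592 × 0.296163 = 0.061185.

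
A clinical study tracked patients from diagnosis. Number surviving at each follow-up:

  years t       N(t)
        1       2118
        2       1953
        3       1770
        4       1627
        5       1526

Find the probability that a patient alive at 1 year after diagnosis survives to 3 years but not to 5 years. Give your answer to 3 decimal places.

This is the probability of reaching 3 but not 5, conditional on being alive at 1: (N(3) − N(5)) / N(1).
= (1770 − 1526) / 2118 = 244 / 2118 = 0.115203.

0.115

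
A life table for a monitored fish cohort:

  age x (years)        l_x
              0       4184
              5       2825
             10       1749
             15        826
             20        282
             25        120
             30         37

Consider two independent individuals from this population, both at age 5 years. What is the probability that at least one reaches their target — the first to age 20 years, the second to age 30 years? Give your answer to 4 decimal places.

0.1116

p₁ = l_20/l_5 = 282/2825 = 0.099823; p₂ = l_30/l_5 = 37/2825 = 0.013097.
P(at least one) = 1 − (1−p₁)(1−p₂) = 1 − 0.900177 × 0.986903 = 0.111613.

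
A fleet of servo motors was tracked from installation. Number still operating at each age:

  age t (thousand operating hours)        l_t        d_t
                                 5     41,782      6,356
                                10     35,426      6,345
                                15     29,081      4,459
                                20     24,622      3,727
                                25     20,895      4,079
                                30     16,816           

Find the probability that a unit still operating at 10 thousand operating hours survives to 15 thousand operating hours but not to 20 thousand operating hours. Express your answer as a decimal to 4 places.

0.1259

This is the probability of reaching 15 but not 20, conditional on being operational at 10: (l_15 − l_20) / l_10.
= (29,081 − 24,622) / 35,426 = 4,459 / 35,426 = 0.125868.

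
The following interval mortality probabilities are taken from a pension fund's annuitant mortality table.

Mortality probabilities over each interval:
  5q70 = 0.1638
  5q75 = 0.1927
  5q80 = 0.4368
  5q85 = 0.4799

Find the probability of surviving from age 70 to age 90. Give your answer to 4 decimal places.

Survival from 70 to 90 is the product of surviving each interval: (1 − 0.1638) × (1 − 0.1927) × (1 − 0.4368) × (1 − 0.4799).
= 0.8362 × 0.8073 × 0.5632 × 0.5201 = 0.197740.

0.1977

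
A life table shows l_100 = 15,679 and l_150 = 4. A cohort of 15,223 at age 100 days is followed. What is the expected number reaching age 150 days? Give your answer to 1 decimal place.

3.9

The relevant probability is 4/15,679 = 0.000255.
Expected number = 15,223 × 0.000255 = 3.9.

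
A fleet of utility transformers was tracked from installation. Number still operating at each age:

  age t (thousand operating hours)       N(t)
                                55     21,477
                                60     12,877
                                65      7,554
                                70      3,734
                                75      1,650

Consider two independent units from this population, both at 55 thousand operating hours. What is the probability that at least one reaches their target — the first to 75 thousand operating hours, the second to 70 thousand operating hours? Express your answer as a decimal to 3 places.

0.237

p₁ = N(75)/N(55) = 1,650/21,477 = 0.076826; p₂ = N(70)/N(55) = 3,734/21,477 = 0.173860.
P(at least one) = 1 − (1−p₁)(1−p₂) = 1 − 0.923174 × 0.826140 = 0.237329.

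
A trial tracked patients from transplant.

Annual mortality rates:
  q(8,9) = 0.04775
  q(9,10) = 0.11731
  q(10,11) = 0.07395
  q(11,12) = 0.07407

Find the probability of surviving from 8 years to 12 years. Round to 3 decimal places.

Survival from 8 to 12 is the product of surviving each interval: (1 − 0.04775) × (1 − 0.11731) × (1 − 0.07395) × (1 − 0.07407).
= 0.95225 × 0.88269 × 0.92605 × 0.92593 = 0.720729.

0.721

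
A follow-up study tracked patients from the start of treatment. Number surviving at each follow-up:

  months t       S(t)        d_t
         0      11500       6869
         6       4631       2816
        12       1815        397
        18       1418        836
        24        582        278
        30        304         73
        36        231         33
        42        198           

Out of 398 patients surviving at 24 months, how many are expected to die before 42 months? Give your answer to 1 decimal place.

262.6

The relevant probability is 1 − 198/582 = 0.659794.
Expected number = 398 × 0.659794 = 262.6.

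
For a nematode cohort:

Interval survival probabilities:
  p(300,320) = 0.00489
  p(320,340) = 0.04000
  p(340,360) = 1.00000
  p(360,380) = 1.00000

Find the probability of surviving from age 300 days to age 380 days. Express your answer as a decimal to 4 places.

0.0002

The overall survival probability is 0.00489 × 0.04000 × 1.00000 × 1.00000.
= 0.000196.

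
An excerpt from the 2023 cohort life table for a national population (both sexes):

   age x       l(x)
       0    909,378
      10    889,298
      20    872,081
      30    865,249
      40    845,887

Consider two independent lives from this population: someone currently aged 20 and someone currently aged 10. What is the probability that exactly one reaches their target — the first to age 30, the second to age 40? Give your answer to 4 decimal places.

0.0559

p₁ = l(30)/l(20) = 865,249/872,081 = 0.992166; p₂ = l(40)/l(10) = 845,887/889,298 = 0.951185.
P(exactly one) = p₁(1−p₂) + (1−p₁)p₂ = 0.048433 + 0.007452 = 0.055884.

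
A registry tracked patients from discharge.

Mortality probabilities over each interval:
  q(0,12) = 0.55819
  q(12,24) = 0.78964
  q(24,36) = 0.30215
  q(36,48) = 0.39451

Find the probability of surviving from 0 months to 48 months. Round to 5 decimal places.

0.03927

Chaining the interval survival probabilities: (1 − 0.55819) × (1 − 0.78964) × (1 − 0.30215) × (1 − 0.39451).
= 0.44181 × 0.21036 × 0.69785 × 0.60549 = 0.039271.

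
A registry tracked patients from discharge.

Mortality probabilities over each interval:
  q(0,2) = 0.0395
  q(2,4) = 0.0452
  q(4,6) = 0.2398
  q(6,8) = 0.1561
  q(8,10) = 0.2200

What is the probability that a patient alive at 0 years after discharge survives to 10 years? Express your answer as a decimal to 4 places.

0.4589

The overall survival probability is (1 − 0.0395) × (1 − 0.0452) × (1 − 0.2398) × (1 − 0.1561) × (1 − 0.2200).
= 0.9605 × 0.9548 × 0.7602 × 0.8439 × 0.7800 = 0.458905.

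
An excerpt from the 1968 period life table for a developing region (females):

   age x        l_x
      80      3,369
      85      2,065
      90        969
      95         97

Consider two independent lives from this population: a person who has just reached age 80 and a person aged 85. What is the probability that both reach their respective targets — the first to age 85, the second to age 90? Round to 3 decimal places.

p₁ = l_85/l_80 = 2,065/3,369 = 0.612942; p₂ = l_90/l_85 = 969/2,065 = 0.469249.
P(both) = p₁ × p₂ = 0.612942 × 0.469249 = 0.287622.

0.288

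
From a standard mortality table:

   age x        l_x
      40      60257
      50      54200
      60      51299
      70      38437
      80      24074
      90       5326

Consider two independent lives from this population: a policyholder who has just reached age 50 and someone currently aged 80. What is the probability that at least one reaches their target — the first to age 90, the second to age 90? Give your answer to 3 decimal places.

0.298

p₁ = l_90/l_50 = 5326/54200 = 0.098266; p₂ = l_90/l_80 = 5326/24074 = 0.221235.
P(at least one) = 1 − (1−p₁)(1−p₂) = 1 − 0.901734 × 0.778765 = 0.297761.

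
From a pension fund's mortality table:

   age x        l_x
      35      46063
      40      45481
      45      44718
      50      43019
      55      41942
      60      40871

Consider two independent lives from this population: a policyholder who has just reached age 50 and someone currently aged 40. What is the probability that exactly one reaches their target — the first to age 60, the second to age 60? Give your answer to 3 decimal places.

p₁ = l_60/l_50 = 40871/43019 = 0.950069; p₂ = l_60/l_40 = 40871/45481 = 0.898639.
P(exactly one) = p₁(1−p₂) + (1−p₁)p₂ = 0.096300 + 0.044870 = 0.141170.

0.141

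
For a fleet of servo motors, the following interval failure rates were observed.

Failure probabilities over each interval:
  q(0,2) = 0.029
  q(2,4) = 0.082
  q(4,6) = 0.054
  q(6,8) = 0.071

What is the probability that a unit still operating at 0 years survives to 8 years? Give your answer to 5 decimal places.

0.78337

Chaining the interval survival probabilities: (1 − 0.029) × (1 − 0.082) × (1 − 0.054) × (1 − 0.071).
= 0.971 × 0.918 × 0.946 × 0.929 = 0.783373.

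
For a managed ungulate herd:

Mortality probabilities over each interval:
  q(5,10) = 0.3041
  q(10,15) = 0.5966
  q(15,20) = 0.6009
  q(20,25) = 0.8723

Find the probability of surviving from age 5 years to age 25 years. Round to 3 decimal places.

0.014

The overall survival probability is (1 − 0.3041) × (1 − 0.5966) × (1 − 0.6009) × (1 − 0.8723).
= 0.6959 × 0.4034 × 0.3991 × 0.1277 = 0.014307.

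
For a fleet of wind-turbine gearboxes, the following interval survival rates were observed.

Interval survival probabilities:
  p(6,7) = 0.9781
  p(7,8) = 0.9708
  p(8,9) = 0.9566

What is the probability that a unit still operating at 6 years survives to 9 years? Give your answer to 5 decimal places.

0.90833

Chaining the interval survival probabilities: 0.9781 × 0.9708 × 0.9566.
= 0.908329.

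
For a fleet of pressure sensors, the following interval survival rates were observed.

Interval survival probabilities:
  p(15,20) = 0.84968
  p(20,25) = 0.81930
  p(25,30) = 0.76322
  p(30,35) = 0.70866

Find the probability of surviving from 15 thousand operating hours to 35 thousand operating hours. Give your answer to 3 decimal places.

0.377

Chaining the interval survival probabilities: 0.84968 × 0.81930 × 0.76322 × 0.70866.
= 0.376518.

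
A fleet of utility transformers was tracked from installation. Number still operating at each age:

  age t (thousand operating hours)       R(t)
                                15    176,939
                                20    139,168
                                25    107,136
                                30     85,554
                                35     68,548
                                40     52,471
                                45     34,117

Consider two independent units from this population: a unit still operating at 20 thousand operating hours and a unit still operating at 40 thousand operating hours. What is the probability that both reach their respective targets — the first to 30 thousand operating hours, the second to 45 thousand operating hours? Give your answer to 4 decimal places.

p₁ = R(30)/R(20) = 85,554/139,168 = 0.614753; p₂ = R(45)/R(40) = 34,117/52,471 = 0.650207.
P(both) = p₁ × p₂ = 0.614753 × 0.650207 = 0.399717.

0.3997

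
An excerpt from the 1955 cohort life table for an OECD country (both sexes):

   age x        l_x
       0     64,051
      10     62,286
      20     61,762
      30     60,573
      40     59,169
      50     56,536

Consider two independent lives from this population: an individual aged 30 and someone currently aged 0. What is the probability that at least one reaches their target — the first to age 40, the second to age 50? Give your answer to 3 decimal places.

p₁ = l_40/l_30 = 59,169/60,573 = 0.976821; p₂ = l_50/l_0 = 56,536/64,051 = 0.882672.
P(at least one) = 1 − (1−p₁)(1−p₂) = 1 − 0.023179 × 0.117328 = 0.997280.

0.997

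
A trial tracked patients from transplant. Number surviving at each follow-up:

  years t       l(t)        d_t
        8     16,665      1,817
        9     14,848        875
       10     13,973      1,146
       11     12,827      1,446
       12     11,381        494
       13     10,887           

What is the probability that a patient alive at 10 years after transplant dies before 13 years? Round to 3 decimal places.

0.221

P(die before 13 | alive at 10) = 1 − l(13)/l(10) = 1 − 10,887/13,973 = (3,086)/13,973 = 0.220855.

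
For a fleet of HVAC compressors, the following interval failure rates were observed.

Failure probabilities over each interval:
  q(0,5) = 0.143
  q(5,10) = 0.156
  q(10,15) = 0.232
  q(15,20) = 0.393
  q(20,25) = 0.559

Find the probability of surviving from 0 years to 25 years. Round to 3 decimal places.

The overall survival probability is (1 − 0.143) × (1 − 0.156) × (1 − 0.232) × (1 − 0.393) × (1 − 0.559).
= 0.857 × 0.844 × 0.768 × 0.607 × 0.441 = 0.148700.

0.149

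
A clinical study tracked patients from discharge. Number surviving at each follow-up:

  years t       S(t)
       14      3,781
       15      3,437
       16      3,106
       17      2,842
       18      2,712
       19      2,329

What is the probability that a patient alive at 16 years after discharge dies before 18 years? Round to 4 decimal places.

P(die before 18 | alive at 16) = 1 − S(18)/S(16) = 1 − 2,712/3,106 = (394)/3,106 = 0.126851.

0.1269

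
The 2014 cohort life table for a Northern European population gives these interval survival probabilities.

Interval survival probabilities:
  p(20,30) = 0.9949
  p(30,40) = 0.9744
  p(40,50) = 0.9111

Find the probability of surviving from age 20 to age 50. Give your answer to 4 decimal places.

0.8832

The overall survival probability is 0.9949 × 0.9744 × 0.9111.
= 0.883248.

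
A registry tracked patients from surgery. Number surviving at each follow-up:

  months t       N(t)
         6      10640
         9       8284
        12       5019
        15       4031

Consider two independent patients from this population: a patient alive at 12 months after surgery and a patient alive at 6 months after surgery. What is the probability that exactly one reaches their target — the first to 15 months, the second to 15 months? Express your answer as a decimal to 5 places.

0.57345

p₁ = N(15)/N(12) = 4031/5019 = 0.803148; p₂ = N(15)/N(6) = 4031/10640 = 0.378853.
P(exactly one) = p₁(1−p₂) + (1−p₁)p₂ = 0.498873 + 0.074578 = 0.573451.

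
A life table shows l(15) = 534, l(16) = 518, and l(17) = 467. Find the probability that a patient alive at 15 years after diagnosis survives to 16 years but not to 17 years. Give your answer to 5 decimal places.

0.09551

This is the probability of reaching 16 but not 17, conditional on being alive at 15: (l(16) − l(17)) / l(15).
= (518 − 467) / 534 = 51 / 534 = 0.095506.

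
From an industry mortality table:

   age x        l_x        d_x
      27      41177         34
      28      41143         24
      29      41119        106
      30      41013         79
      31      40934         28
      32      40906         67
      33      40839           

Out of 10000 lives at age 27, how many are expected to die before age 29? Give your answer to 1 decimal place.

14.1

The relevant probability is 1 − 41119/41177 = 0.001409.
Expected number = 10000 × 0.001409 = 14.1.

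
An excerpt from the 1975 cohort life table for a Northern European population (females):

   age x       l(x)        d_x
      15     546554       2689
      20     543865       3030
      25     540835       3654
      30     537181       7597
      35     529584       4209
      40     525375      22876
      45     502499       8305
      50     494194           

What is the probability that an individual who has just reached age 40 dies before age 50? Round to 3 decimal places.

0.059

P(die before 50 | alive at 40) = 1 − l(50)/l(40) = 1 − 494194/525375 = (31181)/525375 = 0.059350.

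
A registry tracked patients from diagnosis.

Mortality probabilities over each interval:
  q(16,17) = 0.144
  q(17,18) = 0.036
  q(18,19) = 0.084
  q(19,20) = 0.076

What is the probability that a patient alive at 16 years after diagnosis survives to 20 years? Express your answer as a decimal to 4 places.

Survival from 16 to 20 is the product of surviving each interval: (1 − 0.144) × (1 − 0.036) × (1 − 0.084) × (1 − 0.076).
= 0.856 × 0.964 × 0.916 × 0.924 = 0.698423.

0.6984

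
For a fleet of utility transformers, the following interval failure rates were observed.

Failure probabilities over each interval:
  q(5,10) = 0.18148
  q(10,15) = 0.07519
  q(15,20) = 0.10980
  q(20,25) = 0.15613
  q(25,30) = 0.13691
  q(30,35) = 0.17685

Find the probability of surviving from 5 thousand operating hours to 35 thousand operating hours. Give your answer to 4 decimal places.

Chaining the interval survival probabilities: (1 − 0.18148) × (1 − 0.07519) × (1 − 0.10980) × (1 − 0.15613) × (1 − 0.13691) × (1 − 0.17685).
= 0.81852 × 0.92481 × 0.89020 × 0.84387 × 0.86309 × 0.82315 = 0.403999.

0.4040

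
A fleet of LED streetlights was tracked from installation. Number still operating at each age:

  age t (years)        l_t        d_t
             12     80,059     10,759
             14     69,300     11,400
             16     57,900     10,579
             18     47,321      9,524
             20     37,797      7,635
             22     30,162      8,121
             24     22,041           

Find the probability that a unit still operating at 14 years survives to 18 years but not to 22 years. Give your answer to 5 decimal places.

0.24760

This is the probability of reaching 18 but not 22, conditional on being operational at 14: (l_18 − l_22) / l_14.
= (47,321 − 30,162) / 69,300 = 17,159 / 69,300 = 0.247605.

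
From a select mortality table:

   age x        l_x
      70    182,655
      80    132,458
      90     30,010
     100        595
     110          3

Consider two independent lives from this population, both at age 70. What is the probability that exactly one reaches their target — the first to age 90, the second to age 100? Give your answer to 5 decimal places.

0.16649

p₁ = l_90/l_70 = 30,010/182,655 = 0.164299; p₂ = l_100/l_70 = 595/182,655 = 0.003258.
P(exactly one) = p₁(1−p₂) + (1−p₁)p₂ = 0.163764 + 0.002723 = 0.166486.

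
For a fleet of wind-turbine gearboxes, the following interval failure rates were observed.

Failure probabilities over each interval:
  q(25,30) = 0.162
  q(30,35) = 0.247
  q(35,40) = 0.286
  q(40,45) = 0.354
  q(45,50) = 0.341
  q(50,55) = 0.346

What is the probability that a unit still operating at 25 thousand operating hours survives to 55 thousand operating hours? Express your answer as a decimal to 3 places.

P(survive 25→55) = (1 − 0.162) × (1 − 0.247) × (1 − 0.286) × (1 − 0.354) × (1 − 0.341) × (1 − 0.346).
= 0.838 × 0.753 × 0.714 × 0.646 × 0.659 × 0.654 = 0.125439.

0.125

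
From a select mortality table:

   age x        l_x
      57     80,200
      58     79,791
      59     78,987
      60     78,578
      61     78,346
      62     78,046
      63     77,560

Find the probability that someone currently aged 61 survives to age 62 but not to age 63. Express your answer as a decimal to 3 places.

0.006

We want 1|1q61 = (l_62 − l_63)/l_61.
This is the probability of reaching 62 but not 63, conditional on being alive at 61: (l_62 − l_63) / l_61.
= (78,046 − 77,560) / 78,346 = 486 / 78,346 = 0.006203.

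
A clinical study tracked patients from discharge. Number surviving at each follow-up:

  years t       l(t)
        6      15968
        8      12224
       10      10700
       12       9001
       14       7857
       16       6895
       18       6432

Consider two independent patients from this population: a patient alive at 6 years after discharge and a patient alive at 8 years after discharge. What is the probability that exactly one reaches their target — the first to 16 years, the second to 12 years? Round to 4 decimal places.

p₁ = l(16)/l(6) = 6895/15968 = 0.431801; p₂ = l(12)/l(8) = 9001/12224 = 0.736338.
P(exactly one) = p₁(1−p₂) + (1−p₁)p₂ = 0.113850 + 0.418387 = 0.532236.

0.5322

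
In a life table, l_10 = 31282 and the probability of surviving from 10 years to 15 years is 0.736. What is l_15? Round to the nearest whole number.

l_15 = l_10 × p = 31282 × 0.736 = 23024.

23024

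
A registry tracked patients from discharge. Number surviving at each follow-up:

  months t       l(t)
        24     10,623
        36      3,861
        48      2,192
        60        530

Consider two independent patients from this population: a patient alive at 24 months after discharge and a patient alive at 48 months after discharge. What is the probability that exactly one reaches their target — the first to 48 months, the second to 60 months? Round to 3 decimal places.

p₁ = l(48)/l(24) = 2,192/10,623 = 0.206345; p₂ = l(60)/l(48) = 530/2,192 = 0.241788.
P(exactly one) = p₁(1−p₂) + (1−p₁)p₂ = 0.156453 + 0.191896 = 0.348350.

0.348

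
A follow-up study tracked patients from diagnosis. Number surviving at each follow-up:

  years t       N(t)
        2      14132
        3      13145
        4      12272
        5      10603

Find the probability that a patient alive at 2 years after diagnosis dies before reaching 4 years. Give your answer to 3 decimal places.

P(die before 4 | alive at 2) = 1 − N(4)/N(2) = 1 − 12272/14132 = (1860)/14132 = 0.131616.

0.132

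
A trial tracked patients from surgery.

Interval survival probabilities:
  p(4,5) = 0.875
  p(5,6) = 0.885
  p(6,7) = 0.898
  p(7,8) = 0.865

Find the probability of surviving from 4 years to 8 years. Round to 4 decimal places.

Survival from 4 to 8 is the product of surviving each interval: 0.875 × 0.885 × 0.898 × 0.865.
= 0.601511.

0.6015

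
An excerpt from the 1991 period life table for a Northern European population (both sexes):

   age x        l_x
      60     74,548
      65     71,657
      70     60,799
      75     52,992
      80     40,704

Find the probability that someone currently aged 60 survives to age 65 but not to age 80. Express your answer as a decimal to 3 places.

We want 5|15q60 = (l_65 − l_80)/l_60.
This is the probability of reaching 65 but not 80, conditional on being alive at 60: (l_65 − l_80) / l_60.
= (71,657 − 40,704) / 74,548 = 30,953 / 74,548 = 0.415209.

0.415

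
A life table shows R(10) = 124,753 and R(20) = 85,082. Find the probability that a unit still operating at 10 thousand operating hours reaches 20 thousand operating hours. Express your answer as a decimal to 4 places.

0.6820

The conditional survival probability is R(20)/R(10) = 85,082/124,753 = 0.682004.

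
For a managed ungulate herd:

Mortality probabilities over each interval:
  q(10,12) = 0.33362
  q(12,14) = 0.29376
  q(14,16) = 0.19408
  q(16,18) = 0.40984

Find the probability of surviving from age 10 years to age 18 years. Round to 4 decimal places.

The overall survival probability is (1 − 0.33362) × (1 − 0.29376) × (1 − 0.19408) × (1 − 0.40984).
= 0.66638 × 0.70624 × 0.80592 × 0.59016 = 0.223839.

0.2238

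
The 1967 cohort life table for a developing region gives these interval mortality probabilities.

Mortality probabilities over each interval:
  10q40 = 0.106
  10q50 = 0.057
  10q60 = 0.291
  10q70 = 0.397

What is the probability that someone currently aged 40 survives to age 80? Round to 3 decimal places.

0.360

Survival from 40 to 80 is the product of surviving each interval: (1 − 0.106) × (1 − 0.057) × (1 − 0.291) × (1 − 0.397).
= 0.894 × 0.943 × 0.709 × 0.603 = 0.360423.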